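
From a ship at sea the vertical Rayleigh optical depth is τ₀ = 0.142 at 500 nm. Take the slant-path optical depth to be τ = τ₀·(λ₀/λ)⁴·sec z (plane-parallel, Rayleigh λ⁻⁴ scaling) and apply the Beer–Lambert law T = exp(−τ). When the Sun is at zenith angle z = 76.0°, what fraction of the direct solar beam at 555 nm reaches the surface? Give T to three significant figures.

sec 76.0° = 4.1336.
τ = 0.142 × (500/555)⁴ × 4.1336 = 0.142 × 0.6587 × 4.1336 = 0.3867.
T = exp(−0.3867) = 0.6793.

0.679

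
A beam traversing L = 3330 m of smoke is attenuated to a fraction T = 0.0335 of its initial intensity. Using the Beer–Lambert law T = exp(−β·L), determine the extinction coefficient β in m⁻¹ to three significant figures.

0.00102 m⁻¹

Beer–Lambert: T = exp(−βL) ⇒ β = −ln(T)/L = −ln(0.0335)/3330 = 3.3962/3330 = 0.00102 m⁻¹.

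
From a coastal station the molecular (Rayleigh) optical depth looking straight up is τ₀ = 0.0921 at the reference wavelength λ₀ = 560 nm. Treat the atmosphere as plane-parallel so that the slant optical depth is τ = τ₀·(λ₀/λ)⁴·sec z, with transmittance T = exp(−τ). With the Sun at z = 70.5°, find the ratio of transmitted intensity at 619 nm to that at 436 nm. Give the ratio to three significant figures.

Airmass: sec 70.5° = 2.9957.
τ(619 nm) = 0.0921 × (560/619)⁴ × 2.9957 = 0.0921 × 0.6699 × 2.9957 = 0.1848.
τ(436 nm) = 0.0921 × (560/436)⁴ × 2.9957 = 0.0921 × 2.7215 × 2.9957 = 0.7509.
T(619)/T(436) = exp(τ_B − τ_A) = exp(0.5661) = 1.7613.

1.76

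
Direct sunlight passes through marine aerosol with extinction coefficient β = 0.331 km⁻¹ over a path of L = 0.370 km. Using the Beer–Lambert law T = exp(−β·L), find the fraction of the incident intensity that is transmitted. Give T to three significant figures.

0.885

τ = β·L = 0.331 × 0.370 = 0.1225.
T = exp(−0.1225) = 0.8847.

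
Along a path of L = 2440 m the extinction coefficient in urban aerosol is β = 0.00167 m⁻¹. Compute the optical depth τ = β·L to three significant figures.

4.07

τ = β·L = 0.00167 × 2440 = 4.0748.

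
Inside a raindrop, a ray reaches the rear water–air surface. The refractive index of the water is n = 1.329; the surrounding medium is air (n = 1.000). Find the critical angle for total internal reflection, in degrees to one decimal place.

48.8°

sin θ_c = n_air / n = 1.000 / 1.329 = 0.7524.
θ_c = arcsin(0.7524) = 48.80°.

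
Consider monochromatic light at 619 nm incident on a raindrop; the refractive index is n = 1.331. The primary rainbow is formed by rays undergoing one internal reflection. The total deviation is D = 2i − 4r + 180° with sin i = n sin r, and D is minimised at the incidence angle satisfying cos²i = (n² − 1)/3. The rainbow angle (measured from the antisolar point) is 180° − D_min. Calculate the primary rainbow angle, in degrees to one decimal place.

42.4°

cos²i = (1.77156 − 1)/3 = 0.25719; i = arccos(0.50714) = 59.527°.
sin r = sin 59.527°/1.331 = 0.64753; r = 40.356°.
D_min = 2·59.527° − 4·40.356° + 180° = 137.630°.
Rainbow angle = 180° − D_min = 42.370°.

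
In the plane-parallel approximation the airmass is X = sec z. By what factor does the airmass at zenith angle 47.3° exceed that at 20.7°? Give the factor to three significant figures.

1.38

X(47.3°)/X(20.7°) = sec 47.3° / sec 20.7° = cos 20.7° / cos 47.3° = 0.9354/0.6782 = 1.3794.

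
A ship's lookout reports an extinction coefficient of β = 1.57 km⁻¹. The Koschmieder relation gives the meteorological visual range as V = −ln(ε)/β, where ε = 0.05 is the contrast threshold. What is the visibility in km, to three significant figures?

V = −ln(0.05) / 1.57 = 2.996 / 1.57 = 1.9081 km.

1.91 km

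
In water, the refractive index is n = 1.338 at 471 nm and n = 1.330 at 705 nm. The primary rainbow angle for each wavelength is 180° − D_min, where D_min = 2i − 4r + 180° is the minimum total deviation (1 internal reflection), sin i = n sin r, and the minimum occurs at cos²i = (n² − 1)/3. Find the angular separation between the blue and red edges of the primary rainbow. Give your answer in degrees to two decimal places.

At 471 nm (n = 1.338): cos²i = 0.26341 → i = 59.120°, r = 39.899°, D_min = 138.643°, rainbow angle = 41.357°.
At 705 nm (n = 1.330): cos²i = 0.25630 → i = 59.585°, r = 40.422°, D_min = 137.484°, rainbow angle = 42.516°.
Angular width = |41.357° − 42.516°| = 1.160°.

1.16°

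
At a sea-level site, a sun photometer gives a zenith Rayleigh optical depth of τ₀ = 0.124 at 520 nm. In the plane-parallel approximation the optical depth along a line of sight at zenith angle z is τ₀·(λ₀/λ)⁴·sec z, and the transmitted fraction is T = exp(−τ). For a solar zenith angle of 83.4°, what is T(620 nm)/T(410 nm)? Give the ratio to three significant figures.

Airmass: sec 83.4° = 8.7004.
τ(620 nm) = 0.124 × (520/620)⁴ × 8.7004 = 0.124 × 0.4948 × 8.7004 = 0.5338.
τ(410 nm) = 0.124 × (520/410)⁴ × 8.7004 = 0.124 × 2.5875 × 8.7004 = 2.7915.
T(620)/T(410) = exp(τ_B − τ_A) = exp(2.2577) = 9.5608.

9.56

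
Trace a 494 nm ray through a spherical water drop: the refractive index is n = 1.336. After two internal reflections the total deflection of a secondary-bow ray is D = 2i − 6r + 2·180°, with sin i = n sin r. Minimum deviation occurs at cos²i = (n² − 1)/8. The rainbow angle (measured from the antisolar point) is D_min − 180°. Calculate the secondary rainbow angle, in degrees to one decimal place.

51.7°

cos²i = (1.78490 − 1)/8 = 0.09811; i = arccos(0.31323) = 71.746°.
sin r = sin 71.746°/1.336 = 0.71084; r = 45.303°.
D_min = 2·71.746° − 6·45.303° + 360° = 231.674°.
Rainbow angle = D_min − 180° = 51.674°.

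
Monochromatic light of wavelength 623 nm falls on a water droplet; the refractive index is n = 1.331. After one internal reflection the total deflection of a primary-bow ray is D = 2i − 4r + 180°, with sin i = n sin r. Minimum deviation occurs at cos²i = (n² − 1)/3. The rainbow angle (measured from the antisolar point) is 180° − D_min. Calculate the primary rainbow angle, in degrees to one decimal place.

42.4°

cos²i = (1.77156 − 1)/3 = 0.25719; i = arccos(0.50714) = 59.527°.
sin r = sin 59.527°/1.331 = 0.64753; r = 40.356°.
D_min = 2·59.527° − 4·40.356° + 180° = 137.630°.
Rainbow angle = 180° − D_min = 42.370°.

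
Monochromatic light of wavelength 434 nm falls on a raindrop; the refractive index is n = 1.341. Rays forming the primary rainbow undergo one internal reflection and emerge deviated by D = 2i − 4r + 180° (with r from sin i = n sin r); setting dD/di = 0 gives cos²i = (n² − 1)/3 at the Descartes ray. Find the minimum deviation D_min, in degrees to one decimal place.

139.1°

cos²i = (1.79828 − 1)/3 = 0.26609; i = arccos(0.51584) = 58.946°.
sin r = sin 58.946°/1.341 = 0.63884; r = 39.705°.
D_min = 2·58.946° − 4·39.705° + 180° = 139.071°.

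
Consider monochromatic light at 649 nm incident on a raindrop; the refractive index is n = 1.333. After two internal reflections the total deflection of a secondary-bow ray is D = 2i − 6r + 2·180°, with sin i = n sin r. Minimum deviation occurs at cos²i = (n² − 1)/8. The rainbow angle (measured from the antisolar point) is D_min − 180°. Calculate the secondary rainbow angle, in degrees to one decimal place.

50.9°

cos²i = (1.77689 − 1)/8 = 0.09711; i = arccos(0.31163) = 71.843°.
sin r = sin 71.843°/1.333 = 0.71283; r = 45.466°.
D_min = 2·71.843° − 6·45.466° + 360° = 230.891°.
Rainbow angle = D_min − 180° = 50.891°.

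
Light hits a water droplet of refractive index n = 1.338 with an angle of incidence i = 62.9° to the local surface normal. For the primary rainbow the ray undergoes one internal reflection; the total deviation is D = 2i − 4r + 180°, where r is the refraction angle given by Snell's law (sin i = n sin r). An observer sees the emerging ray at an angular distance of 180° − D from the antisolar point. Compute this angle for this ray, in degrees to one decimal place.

41.0°

sin r = sin 62.9° / 1.338 = 0.8902/1.338 = 0.6653; r = 41.71°.
D = 2·62.9° − 4·41.71° + 180° = 125.80° − 166.83° + 180° = 138.97°.
Angle from antisolar point = 180° − D = 41.03°.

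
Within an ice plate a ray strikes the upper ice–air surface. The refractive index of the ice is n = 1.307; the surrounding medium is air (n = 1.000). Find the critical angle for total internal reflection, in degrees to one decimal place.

49.9°

sin θ_c = n_air / n = 1.000 / 1.307 = 0.7651.
θ_c = arcsin(0.7651) = 49.92°.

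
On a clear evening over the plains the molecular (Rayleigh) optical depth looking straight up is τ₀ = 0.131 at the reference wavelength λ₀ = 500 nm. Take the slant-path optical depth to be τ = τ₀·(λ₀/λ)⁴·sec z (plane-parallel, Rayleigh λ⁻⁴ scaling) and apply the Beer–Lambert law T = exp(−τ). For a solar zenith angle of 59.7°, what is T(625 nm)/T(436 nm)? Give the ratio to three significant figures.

1.41

Airmass: sec 59.7° = 1.9821.
τ(625 nm) = 0.131 × (500/625)⁴ × 1.9821 = 0.131 × 0.4096 × 1.9821 = 0.1064.
τ(436 nm) = 0.131 × (500/436)⁴ × 1.9821 = 0.131 × 1.7296 × 1.9821 = 0.4491.
T(625)/T(436) = exp(τ_B − τ_A) = exp(0.3427) = 1.4088.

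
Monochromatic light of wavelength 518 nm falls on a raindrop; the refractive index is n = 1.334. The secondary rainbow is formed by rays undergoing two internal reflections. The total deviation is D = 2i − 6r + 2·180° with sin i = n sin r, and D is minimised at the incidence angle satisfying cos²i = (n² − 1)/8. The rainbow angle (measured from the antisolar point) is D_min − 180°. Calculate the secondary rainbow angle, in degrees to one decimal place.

51.2°

cos²i = (1.77956 − 1)/8 = 0.09744; i = arccos(0.31216) = 71.810°.
sin r = sin 71.810°/1.334 = 0.71217; r = 45.411°.
D_min = 2·71.810° − 6·45.411° + 360° = 231.153°.
Rainbow angle = D_min − 180° = 51.153°.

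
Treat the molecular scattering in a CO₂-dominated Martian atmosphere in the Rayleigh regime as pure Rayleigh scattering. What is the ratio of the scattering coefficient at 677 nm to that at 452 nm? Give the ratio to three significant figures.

0.199

Rayleigh scattering ∝ λ⁻⁴, so the ratio of coefficients is the inverse fourth power of the wavelength ratio.
σ(677)/σ(452) = (452/677)⁴ = (0.6677)⁴ = 0.1987.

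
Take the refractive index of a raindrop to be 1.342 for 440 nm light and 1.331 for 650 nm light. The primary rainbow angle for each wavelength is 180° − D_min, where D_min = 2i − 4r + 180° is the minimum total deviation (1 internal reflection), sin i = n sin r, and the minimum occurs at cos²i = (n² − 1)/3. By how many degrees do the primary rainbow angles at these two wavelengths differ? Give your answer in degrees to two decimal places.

At 440 nm (n = 1.342): cos²i = 0.26699 → i = 58.888°, r = 39.641°, D_min = 139.213°, rainbow angle = 40.787°.
At 650 nm (n = 1.331): cos²i = 0.25719 → i = 59.527°, r = 40.356°, D_min = 137.630°, rainbow angle = 42.370°.
Angular width = |40.787° − 42.370°| = 1.583°.

1.58°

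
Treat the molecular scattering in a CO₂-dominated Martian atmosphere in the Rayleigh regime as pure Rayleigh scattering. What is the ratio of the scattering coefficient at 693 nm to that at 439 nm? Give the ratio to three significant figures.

0.161

Rayleigh scattering ∝ λ⁻⁴, so the ratio of coefficients is the inverse fourth power of the wavelength ratio.
σ(693)/σ(439) = (439/693)⁴ = (0.6335)⁴ = 0.161.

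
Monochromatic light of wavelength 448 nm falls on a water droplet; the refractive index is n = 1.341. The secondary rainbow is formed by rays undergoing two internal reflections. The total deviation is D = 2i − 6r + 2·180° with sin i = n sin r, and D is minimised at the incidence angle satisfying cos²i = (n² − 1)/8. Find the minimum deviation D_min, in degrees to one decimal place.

233.0°

cos²i = (1.79828 − 1)/8 = 0.09979; i = arccos(0.31589) = 71.586°.
sin r = sin 71.586°/1.341 = 0.70753; r = 45.034°.
D_min = 2·71.586° − 6·45.034° + 360° = 232.966°.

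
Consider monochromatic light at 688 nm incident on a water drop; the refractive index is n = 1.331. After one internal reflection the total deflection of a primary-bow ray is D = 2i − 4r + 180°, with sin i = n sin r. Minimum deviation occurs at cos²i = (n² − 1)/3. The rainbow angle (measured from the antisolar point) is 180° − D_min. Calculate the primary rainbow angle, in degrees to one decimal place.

42.4°

cos²i = (1.77156 − 1)/3 = 0.25719; i = arccos(0.50714) = 59.527°.
sin r = sin 59.527°/1.331 = 0.64753; r = 40.356°.
D_min = 2·59.527° − 4·40.356° + 180° = 137.630°.
Rainbow angle = 180° − D_min = 42.370°.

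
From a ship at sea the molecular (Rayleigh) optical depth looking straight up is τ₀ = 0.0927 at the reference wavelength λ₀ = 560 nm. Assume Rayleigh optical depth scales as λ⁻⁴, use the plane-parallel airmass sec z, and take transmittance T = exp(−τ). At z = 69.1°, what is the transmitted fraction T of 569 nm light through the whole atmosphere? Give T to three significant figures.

sec 69.1° = 2.8032.
τ = 0.0927 × (560/569)⁴ × 2.8032 = 0.0927 × 0.9382 × 2.8032 = 0.2438.
T = exp(−0.2438) = 0.7836.

0.784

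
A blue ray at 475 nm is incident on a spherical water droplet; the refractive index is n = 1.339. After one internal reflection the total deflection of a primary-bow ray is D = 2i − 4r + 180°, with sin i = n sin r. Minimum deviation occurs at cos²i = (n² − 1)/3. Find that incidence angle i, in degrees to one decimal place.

cos²i = (1.339² − 1)/3 = (1.79292 − 1)/3 = 0.26431.
cos i = 0.51411, so i = 59.062°.

59.1°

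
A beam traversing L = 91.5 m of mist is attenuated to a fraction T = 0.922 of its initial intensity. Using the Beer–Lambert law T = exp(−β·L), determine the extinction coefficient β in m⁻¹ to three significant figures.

0.000888 m⁻¹

Beer–Lambert: T = exp(−βL) ⇒ β = −ln(T)/L = −ln(0.922)/91.5 = 0.0812/91.5 = 0.0008875 m⁻¹.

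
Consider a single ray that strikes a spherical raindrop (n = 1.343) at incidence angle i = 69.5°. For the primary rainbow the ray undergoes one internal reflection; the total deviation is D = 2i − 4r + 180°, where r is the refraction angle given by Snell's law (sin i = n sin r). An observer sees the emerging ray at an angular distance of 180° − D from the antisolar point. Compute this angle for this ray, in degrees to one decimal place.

sin r = sin 69.5° / 1.343 = 0.9367/1.343 = 0.6974; r = 44.22°.
D = 2·69.5° − 4·44.22° + 180° = 139.00° − 176.89° + 180° = 142.11°.
Angle from antisolar point = 180° − D = 37.89°.

37.9°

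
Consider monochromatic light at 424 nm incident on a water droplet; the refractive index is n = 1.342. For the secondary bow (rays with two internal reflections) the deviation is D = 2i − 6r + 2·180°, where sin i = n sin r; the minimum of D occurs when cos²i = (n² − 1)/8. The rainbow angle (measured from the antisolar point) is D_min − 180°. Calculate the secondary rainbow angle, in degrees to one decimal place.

cos²i = (1.80096 − 1)/8 = 0.10012; i = arccos(0.31642) = 71.554°.
sin r = sin 71.554°/1.342 = 0.70687; r = 44.981°.
D_min = 2·71.554° − 6·44.981° + 360° = 233.222°.
Rainbow angle = D_min − 180° = 53.222°.

53.2°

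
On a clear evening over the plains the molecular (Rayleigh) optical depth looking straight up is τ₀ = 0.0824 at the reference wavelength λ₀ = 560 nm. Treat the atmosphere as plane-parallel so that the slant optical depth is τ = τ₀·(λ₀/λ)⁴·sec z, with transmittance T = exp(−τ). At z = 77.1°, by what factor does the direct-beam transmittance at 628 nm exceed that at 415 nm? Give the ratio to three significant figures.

2.69

Airmass: sec 77.1° = 4.4793.
τ(628 nm) = 0.0824 × (560/628)⁴ × 4.4793 = 0.0824 × 0.6323 × 4.4793 = 0.2334.
τ(415 nm) = 0.0824 × (560/415)⁴ × 4.4793 = 0.0824 × 3.3156 × 4.4793 = 1.2238.
T(628)/T(415) = exp(τ_B − τ_A) = exp(0.9904) = 2.6923.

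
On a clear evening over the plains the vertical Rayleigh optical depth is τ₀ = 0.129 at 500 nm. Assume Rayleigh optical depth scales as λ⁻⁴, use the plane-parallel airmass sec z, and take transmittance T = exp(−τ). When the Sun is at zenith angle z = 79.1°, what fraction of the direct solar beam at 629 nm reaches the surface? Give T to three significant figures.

0.762

sec 79.1° = 5.2883.
τ = 0.129 × (500/629)⁴ × 5.2883 = 0.129 × 0.3993 × 5.2883 = 0.2724.
T = exp(−0.2724) = 0.7616.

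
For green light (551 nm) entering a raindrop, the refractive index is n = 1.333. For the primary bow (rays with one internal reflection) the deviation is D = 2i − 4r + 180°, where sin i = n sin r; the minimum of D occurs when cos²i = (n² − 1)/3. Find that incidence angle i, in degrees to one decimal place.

cos²i = (1.333² − 1)/3 = (1.77689 − 1)/3 = 0.25896.
cos i = 0.50888, so i = 59.410°.

59.4°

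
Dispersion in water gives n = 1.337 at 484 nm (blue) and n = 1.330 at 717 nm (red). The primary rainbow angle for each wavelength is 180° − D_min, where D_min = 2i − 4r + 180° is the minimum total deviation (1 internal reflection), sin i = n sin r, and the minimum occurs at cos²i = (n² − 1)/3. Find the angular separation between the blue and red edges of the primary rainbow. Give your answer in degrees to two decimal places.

1.02°

At 484 nm (n = 1.337): cos²i = 0.26252 → i = 59.178°, r = 39.964°, D_min = 138.500°, rainbow angle = 41.500°.
At 717 nm (n = 1.330): cos²i = 0.25630 → i = 59.585°, r = 40.422°, D_min = 137.484°, rainbow angle = 42.516°.
Angular width = |41.500° − 42.516°| = 1.016°.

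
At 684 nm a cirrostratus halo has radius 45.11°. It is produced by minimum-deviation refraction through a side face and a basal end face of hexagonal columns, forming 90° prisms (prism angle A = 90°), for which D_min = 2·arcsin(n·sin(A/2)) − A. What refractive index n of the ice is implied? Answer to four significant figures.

Rearranging: n = sin((D_min + A)/2) / sin(A/2).
(D_min + A)/2 = (45.11° + 90°)/2 = 67.555°.
n = sin 67.555° / sin 45° = 0.9242 / 0.7071 = 1.3071.

1.307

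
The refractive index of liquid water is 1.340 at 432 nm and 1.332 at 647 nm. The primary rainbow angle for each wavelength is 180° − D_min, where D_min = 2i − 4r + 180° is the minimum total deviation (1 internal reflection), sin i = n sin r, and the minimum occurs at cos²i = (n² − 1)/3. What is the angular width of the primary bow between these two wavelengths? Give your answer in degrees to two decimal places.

1.15°

At 432 nm (n = 1.340): cos²i = 0.26520 → i = 59.004°, r = 39.770°, D_min = 138.929°, rainbow angle = 41.071°.
At 647 nm (n = 1.332): cos²i = 0.25807 → i = 59.469°, r = 40.290°, D_min = 137.776°, rainbow angle = 42.224°.
Angular width = |41.071° − 42.224°| = 1.153°.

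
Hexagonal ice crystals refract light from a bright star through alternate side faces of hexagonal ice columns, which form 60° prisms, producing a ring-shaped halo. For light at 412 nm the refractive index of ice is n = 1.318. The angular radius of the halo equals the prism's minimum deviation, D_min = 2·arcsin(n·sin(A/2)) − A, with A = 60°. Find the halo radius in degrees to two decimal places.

22.45°

n·sin(A/2) = 1.318 × sin 30° = 1.318 × 0.5000 = 0.6590.
D_min = 2·arcsin(0.6590) − 60° = 2 × 41.224° − 60° = 22.447°.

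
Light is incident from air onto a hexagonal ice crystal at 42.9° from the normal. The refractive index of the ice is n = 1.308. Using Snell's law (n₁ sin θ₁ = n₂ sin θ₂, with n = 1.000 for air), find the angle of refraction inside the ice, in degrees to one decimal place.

Snell: sin θ_r = sin θ_i / n = sin 42.9° / 1.308 = 0.6807 / 1.308 = 0.5204.
θ_r = arcsin(0.5204) = 31.36°.

31.4°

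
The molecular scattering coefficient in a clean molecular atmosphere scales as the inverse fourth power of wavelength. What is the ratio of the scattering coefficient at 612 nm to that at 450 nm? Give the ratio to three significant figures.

Rayleigh scattering ∝ λ⁻⁴, so the ratio of coefficients is the inverse fourth power of the wavelength ratio.
σ(612)/σ(450) = (450/612)⁴ = (0.7353)⁴ = 0.2923.

0.292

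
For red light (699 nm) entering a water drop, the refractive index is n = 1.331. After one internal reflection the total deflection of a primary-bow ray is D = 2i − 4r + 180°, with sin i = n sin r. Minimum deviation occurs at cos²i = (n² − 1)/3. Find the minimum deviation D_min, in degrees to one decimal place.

137.6°

cos²i = (1.77156 − 1)/3 = 0.25719; i = arccos(0.50714) = 59.527°.
sin r = sin 59.527°/1.331 = 0.64753; r = 40.356°.
D_min = 2·59.527° − 4·40.356° + 180° = 137.630°.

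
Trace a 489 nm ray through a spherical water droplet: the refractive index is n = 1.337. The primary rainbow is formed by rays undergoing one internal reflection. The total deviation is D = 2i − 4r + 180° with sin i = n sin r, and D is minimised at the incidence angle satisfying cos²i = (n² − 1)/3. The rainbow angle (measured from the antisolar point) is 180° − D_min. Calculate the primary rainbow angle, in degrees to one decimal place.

cos²i = (1.78757 − 1)/3 = 0.26252; i = arccos(0.51237) = 59.178°.
sin r = sin 59.178°/1.337 = 0.64231; r = 39.964°.
D_min = 2·59.178° − 4·39.964° + 180° = 138.500°.
Rainbow angle = 180° − D_min = 41.500°.

41.5°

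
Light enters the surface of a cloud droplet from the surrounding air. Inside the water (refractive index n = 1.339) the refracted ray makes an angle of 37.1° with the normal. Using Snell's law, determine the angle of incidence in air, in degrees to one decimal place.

Snell: sin θ_i = n · sin θ_r = 1.339 × sin 37.1° = 1.339 × 0.6032 = 0.8077.
θ_i = arcsin(0.8077) = 53.87°.

53.9°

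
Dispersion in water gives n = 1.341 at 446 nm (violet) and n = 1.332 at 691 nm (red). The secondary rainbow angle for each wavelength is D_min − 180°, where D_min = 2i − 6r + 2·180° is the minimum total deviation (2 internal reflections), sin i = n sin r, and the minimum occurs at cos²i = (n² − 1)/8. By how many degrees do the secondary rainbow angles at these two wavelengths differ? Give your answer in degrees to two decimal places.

2.34°

At 446 nm (n = 1.341): cos²i = 0.09979 → i = 71.586°, r = 45.034°, D_min = 232.966°, rainbow angle = 52.966°.
At 691 nm (n = 1.332): cos²i = 0.09678 → i = 71.875°, r = 45.520°, D_min = 230.628°, rainbow angle = 50.628°.
Angular width = |52.966° − 50.628°| = 2.337°.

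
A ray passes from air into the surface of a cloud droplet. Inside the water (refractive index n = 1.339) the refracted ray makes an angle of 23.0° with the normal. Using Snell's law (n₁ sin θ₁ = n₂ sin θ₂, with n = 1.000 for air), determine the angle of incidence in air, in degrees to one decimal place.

Snell: sin θ_i = n · sin θ_r = 1.339 × sin 23.0° = 1.339 × 0.3907 = 0.5232.
θ_i = arcsin(0.5232) = 31.55°.

31.5°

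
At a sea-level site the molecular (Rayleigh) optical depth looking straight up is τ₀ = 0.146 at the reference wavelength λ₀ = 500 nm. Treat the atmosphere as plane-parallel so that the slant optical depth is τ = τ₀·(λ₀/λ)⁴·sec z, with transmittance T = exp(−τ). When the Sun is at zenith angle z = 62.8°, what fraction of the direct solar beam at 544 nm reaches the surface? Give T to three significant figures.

0.796

sec 62.8° = 2.1877.
τ = 0.146 × (500/544)⁴ × 2.1877 = 0.146 × 0.7136 × 2.1877 = 0.2279.
T = exp(−0.2279) = 0.7962.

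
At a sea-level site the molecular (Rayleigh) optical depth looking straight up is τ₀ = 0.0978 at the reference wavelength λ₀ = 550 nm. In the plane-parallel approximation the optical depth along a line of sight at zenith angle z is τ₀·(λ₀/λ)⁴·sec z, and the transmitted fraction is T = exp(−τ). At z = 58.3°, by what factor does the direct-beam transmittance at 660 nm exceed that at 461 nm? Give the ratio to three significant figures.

1.33

Airmass: sec 58.3° = 1.9031.
τ(660 nm) = 0.0978 × (550/660)⁴ × 1.9031 = 0.0978 × 0.4823 × 1.9031 = 0.0898.
τ(461 nm) = 0.0978 × (550/461)⁴ × 1.9031 = 0.0978 × 2.0260 × 1.9031 = 0.3771.
T(660)/T(461) = exp(τ_B − τ_A) = exp(0.2873) = 1.3329.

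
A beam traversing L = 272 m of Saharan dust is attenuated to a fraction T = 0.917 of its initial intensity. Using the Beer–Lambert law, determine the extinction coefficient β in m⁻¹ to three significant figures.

0.000319 m⁻¹

Beer–Lambert: T = exp(−βL) ⇒ β = −ln(T)/L = −ln(0.917)/272 = 0.0866/272 = 0.0003186 m⁻¹.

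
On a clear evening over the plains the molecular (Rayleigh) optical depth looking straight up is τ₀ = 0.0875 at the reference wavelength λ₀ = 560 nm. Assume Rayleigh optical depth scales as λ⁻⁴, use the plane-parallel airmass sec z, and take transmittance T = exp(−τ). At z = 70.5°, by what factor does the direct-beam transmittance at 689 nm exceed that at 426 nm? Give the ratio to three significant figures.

1.95

Airmass: sec 70.5° = 2.9957.
τ(689 nm) = 0.0875 × (560/689)⁴ × 2.9957 = 0.0875 × 0.4364 × 2.9957 = 0.1144.
τ(426 nm) = 0.0875 × (560/426)⁴ × 2.9957 = 0.0875 × 2.9862 × 2.9957 = 0.7828.
T(689)/T(426) = exp(τ_B − τ_A) = exp(0.6684) = 1.9510.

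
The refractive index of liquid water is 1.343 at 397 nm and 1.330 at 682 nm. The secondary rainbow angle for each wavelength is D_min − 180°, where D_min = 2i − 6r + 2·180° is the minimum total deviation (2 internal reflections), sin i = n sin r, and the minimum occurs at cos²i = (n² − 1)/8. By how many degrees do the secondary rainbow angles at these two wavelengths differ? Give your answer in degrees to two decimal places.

At 397 nm (n = 1.343): cos²i = 0.10046 → i = 71.522°, r = 44.928°, D_min = 233.478°, rainbow angle = 53.478°.
At 682 nm (n = 1.330): cos²i = 0.09611 → i = 71.940°, r = 45.630°, D_min = 230.101°, rainbow angle = 50.101°.
Angular width = |53.478° − 50.101°| = 3.377°.

3.38°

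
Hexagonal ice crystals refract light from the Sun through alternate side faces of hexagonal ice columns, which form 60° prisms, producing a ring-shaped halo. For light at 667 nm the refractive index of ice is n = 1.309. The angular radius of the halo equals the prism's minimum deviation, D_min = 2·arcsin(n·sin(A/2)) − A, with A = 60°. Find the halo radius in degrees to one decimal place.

n·sin(A/2) = 1.309 × sin 30° = 1.309 × 0.5000 = 0.6545.
D_min = 2·arcsin(0.6545) − 60° = 2 × 40.882° − 60° = 21.763°.

21.8°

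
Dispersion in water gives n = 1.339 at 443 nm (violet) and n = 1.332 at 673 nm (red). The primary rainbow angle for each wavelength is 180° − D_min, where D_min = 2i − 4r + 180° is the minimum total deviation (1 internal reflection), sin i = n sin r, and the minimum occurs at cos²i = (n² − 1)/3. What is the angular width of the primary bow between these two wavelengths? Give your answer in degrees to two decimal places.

1.01°

At 443 nm (n = 1.339): cos²i = 0.26431 → i = 59.062°, r = 39.834°, D_min = 138.786°, rainbow angle = 41.214°.
At 673 nm (n = 1.332): cos²i = 0.25807 → i = 59.469°, r = 40.290°, D_min = 137.776°, rainbow angle = 42.224°.
Angular width = |41.214° − 42.224°| = 1.010°.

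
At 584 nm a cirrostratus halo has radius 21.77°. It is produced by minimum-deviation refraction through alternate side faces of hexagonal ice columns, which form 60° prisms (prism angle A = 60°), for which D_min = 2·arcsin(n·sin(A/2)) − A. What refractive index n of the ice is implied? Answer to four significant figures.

1.309

Rearranging: n = sin((D_min + A)/2) / sin(A/2).
(D_min + A)/2 = (21.77° + 60°)/2 = 40.885°.
n = sin 40.885° / sin 30° = 0.6545 / 0.5000 = 1.3091.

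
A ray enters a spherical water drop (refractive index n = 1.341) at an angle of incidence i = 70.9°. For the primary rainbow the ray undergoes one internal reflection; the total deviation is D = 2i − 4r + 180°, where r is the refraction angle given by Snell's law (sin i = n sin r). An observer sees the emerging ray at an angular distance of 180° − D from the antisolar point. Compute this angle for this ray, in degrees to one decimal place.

37.4°

sin r = sin 70.9° / 1.341 = 0.9449/1.341 = 0.7047; r = 44.80°.
D = 2·70.9° − 4·44.80° + 180° = 141.80° − 179.21° + 180° = 142.59°.
Angle from antisolar point = 180° − D = 37.41°.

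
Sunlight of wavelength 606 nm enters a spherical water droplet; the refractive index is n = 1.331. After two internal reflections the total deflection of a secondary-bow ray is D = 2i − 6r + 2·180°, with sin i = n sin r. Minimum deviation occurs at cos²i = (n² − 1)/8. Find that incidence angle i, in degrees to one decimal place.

cos²i = (1.331² − 1)/8 = (1.77156 − 1)/8 = 0.09645.
cos i = 0.31056, so i = 71.907°.

71.9°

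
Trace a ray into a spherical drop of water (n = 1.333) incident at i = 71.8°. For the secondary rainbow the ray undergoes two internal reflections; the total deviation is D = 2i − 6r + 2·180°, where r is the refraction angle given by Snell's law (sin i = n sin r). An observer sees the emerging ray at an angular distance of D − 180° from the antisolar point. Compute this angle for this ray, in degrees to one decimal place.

sin r = sin 71.8° / 1.333 = 0.9500/1.333 = 0.7127; r = 45.45°.
D = 2·71.8° − 6·45.45° + 2·180° = 143.60° − 272.71° + 360° = 230.89°.
Angle from antisolar point = D − 180° = 50.89°.

50.9°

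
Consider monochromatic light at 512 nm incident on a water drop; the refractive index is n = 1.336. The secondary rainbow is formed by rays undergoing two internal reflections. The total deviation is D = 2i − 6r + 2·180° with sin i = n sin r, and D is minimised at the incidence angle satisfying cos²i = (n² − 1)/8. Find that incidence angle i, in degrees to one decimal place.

71.7°

cos²i = (1.336² − 1)/8 = (1.78490 − 1)/8 = 0.09811.
cos i = 0.31323, so i = 71.746°.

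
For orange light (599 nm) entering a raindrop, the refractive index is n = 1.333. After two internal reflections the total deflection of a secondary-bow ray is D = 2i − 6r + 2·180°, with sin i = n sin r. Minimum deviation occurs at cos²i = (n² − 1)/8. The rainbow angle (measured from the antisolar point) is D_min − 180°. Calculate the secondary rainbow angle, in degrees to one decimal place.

50.9°

cos²i = (1.77689 − 1)/8 = 0.09711; i = arccos(0.31163) = 71.843°.
sin r = sin 71.843°/1.333 = 0.71283; r = 45.466°.
D_min = 2·71.843° − 6·45.466° + 360° = 230.891°.
Rainbow angle = D_min − 180° = 50.891°.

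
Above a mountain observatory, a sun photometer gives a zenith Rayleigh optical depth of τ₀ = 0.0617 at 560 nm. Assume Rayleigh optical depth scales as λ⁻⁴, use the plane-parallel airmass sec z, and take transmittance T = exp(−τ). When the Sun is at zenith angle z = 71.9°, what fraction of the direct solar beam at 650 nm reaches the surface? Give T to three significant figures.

sec 71.9° = 3.2188.
τ = 0.0617 × (560/650)⁴ × 3.2188 = 0.0617 × 0.5509 × 3.2188 = 0.1094.
T = exp(−0.1094) = 0.8964.

0.896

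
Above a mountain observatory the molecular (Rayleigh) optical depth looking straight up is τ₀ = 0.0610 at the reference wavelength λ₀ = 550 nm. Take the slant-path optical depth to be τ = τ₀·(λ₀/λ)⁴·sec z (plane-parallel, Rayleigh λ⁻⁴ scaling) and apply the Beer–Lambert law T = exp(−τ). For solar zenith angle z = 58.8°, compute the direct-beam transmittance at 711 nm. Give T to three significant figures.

0.959

sec 58.8° = 1.9304.
τ = 0.0610 × (550/711)⁴ × 1.9304 = 0.0610 × 0.3581 × 1.9304 = 0.0422.
T = exp(−0.0422) = 0.9587.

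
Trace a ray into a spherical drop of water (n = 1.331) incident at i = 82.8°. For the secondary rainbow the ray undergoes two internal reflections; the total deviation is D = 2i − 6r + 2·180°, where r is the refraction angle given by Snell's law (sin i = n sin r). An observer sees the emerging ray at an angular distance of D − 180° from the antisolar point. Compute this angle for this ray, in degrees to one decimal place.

sin r = sin 82.8° / 1.331 = 0.9921/1.331 = 0.7454; r = 48.19°.
D = 2·82.8° − 6·48.19° + 2·180° = 165.60° − 289.16° + 360° = 236.44°.
Angle from antisolar point = D − 180° = 56.44°.

56.4°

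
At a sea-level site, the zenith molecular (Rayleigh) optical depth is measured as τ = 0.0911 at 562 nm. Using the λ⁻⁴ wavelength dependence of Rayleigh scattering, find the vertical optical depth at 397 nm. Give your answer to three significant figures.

0.366

τ(397 nm) = τ(562 nm) × (562/397)⁴ = 0.0911 × (1.4156)⁴ = 0.0911 × 4.0159 = 0.3658.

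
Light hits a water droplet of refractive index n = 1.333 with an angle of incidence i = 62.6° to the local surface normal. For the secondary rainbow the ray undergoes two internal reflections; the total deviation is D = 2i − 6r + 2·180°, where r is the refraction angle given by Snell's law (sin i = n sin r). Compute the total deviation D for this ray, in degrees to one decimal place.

sin r = sin 62.6° / 1.333 = 0.8878/1.333 = 0.6660; r = 41.76°.
D = 2·62.6° − 6·41.76° + 2·180° = 125.20° − 250.57° + 360° = 234.63°.

234.6°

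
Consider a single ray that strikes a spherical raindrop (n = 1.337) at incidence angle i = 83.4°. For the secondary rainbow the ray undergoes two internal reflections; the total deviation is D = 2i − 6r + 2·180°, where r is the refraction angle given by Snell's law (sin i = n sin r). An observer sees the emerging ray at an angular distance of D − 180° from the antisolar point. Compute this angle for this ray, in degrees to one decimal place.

sin r = sin 83.4° / 1.337 = 0.9934/1.337 = 0.7430; r = 47.99°.
D = 2·83.4° − 6·47.99° + 2·180° = 166.80° − 287.92° + 360° = 238.88°.
Angle from antisolar point = D − 180° = 58.88°.

58.9°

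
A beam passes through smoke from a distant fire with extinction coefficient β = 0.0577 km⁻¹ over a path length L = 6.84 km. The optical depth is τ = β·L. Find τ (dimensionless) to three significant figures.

τ = β·L = 0.0577 × 6.84 = 0.3947.

0.395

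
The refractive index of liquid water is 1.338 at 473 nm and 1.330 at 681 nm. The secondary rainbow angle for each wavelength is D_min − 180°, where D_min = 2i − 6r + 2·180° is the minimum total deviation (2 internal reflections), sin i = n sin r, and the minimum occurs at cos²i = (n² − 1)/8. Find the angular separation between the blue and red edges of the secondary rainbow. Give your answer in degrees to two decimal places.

At 473 nm (n = 1.338): cos²i = 0.09878 → i = 71.682°, r = 45.195°, D_min = 232.193°, rainbow angle = 52.193°.
At 681 nm (n = 1.330): cos²i = 0.09611 → i = 71.940°, r = 45.630°, D_min = 230.101°, rainbow angle = 50.101°.
Angular width = |52.193° − 50.101°| = 2.092°.

2.09°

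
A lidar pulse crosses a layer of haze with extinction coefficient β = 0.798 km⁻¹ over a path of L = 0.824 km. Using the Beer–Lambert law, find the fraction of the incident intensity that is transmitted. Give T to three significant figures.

τ = β·L = 0.798 × 0.824 = 0.6576.
T = exp(−0.6576) = 0.5181.

0.518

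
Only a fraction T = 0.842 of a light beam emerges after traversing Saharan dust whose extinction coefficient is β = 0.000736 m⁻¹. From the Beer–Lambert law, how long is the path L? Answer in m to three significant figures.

Beer–Lambert: T = exp(−βL) ⇒ L = −ln(T)/β = −ln(0.842)/0.000736 = 0.1720/0.000736 = 233.7 m.

234 m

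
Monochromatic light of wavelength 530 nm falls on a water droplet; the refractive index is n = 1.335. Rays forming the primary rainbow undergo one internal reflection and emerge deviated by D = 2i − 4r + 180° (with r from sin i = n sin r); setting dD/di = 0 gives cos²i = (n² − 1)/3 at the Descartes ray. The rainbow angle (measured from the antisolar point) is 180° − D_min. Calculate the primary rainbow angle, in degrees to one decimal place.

41.8°

cos²i = (1.78222 − 1)/3 = 0.26074; i = arccos(0.51063) = 59.294°.
sin r = sin 59.294°/1.335 = 0.64405; r = 40.094°.
D_min = 2·59.294° − 4·40.094° + 180° = 138.212°.
Rainbow angle = 180° − D_min = 41.788°.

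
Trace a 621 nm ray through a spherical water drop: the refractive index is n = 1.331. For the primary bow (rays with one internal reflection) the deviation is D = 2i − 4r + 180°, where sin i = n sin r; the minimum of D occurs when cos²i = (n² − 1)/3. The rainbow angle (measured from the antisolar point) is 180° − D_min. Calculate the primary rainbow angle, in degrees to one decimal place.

42.4°

cos²i = (1.77156 − 1)/3 = 0.25719; i = arccos(0.50714) = 59.527°.
sin r = sin 59.527°/1.331 = 0.64753; r = 40.356°.
D_min = 2·59.527° − 4·40.356° + 180° = 137.630°.
Rainbow angle = 180° − D_min = 42.370°.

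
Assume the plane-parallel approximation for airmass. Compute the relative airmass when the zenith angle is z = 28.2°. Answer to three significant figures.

X = sec z = 1/cos 28.2° = 1/0.8813 = 1.1347.

1.13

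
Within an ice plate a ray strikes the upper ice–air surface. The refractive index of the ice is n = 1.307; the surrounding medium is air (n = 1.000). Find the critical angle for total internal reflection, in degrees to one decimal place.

sin θ_c = n_air / n = 1.000 / 1.307 = 0.7651.
θ_c = arcsin(0.7651) = 49.92°.

49.9°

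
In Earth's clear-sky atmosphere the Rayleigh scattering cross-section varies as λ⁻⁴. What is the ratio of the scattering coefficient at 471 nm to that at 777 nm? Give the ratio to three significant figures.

7.41

Rayleigh scattering ∝ λ⁻⁴, so the ratio of coefficients is the inverse fourth power of the wavelength ratio.
σ(471)/σ(777) = (777/471)⁴ = (1.6497)⁴ = 7.406.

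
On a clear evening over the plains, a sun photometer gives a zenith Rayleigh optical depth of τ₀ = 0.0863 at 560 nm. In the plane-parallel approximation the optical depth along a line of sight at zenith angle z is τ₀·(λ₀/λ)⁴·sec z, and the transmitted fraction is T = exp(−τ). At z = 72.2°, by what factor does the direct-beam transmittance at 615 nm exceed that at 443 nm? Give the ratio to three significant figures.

1.69

Airmass: sec 72.2° = 3.2712.
τ(615 nm) = 0.0863 × (560/615)⁴ × 3.2712 = 0.0863 × 0.6875 × 3.2712 = 0.1941.
τ(443 nm) = 0.0863 × (560/443)⁴ × 3.2712 = 0.0863 × 2.5535 × 3.2712 = 0.7209.
T(615)/T(443) = exp(τ_B − τ_A) = exp(0.5268) = 1.6935.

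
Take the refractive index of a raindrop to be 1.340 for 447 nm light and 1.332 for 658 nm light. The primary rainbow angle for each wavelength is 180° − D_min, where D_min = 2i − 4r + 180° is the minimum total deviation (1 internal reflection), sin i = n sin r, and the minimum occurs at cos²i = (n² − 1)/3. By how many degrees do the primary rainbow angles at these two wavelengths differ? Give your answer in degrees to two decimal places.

At 447 nm (n = 1.340): cos²i = 0.26520 → i = 59.004°, r = 39.770°, D_min = 138.929°, rainbow angle = 41.071°.
At 658 nm (n = 1.332): cos²i = 0.25807 → i = 59.469°, r = 40.290°, D_min = 137.776°, rainbow angle = 42.224°.
Angular width = |41.071° − 42.224°| = 1.153°.

1.15°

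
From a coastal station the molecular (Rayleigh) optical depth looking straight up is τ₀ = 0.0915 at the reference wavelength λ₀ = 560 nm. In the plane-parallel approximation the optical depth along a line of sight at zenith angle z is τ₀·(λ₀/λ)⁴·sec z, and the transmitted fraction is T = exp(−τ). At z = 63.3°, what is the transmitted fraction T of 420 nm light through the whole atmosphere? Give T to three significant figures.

0.525

sec 63.3° = 2.2256.
τ = 0.0915 × (560/420)⁴ × 2.2256 = 0.0915 × 3.1605 × 2.2256 = 0.6436.
T = exp(−0.6436) = 0.5254.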